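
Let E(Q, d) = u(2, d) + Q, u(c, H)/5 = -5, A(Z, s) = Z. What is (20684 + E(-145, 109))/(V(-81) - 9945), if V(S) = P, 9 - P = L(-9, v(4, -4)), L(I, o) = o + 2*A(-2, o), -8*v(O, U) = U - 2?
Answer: -82056/39731 ≈ -2.0653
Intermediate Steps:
u(c, H) = -25 (u(c, H) = 5*(-5) = -25)
v(O, U) = ¼ - U/8 (v(O, U) = -(U - 2)/8 = -(-2 + U)/8 = ¼ - U/8)
L(I, o) = -4 + o (L(I, o) = o + 2*(-2) = o - 4 = -4 + o)
E(Q, d) = -25 + Q
P = 49/4 (P = 9 - (-4 + (¼ - ⅛*(-4))) = 9 - (-4 + (¼ + ½)) = 9 - (-4 + ¾) = 9 - 1*(-13/4) = 9 + 13/4 = 49/4 ≈ 12.250)
V(S) = 49/4
(20684 + E(-145, 109))/(V(-81) - 9945) = (20684 + (-25 - 145))/(49/4 - 9945) = (20684 - 170)/(-39731/4) = 20514*(-4/39731) = -82056/39731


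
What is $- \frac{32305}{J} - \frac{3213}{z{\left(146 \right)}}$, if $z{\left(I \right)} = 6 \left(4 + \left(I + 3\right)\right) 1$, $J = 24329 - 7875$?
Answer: $- \frac{44947}{8227} \approx -5.4633$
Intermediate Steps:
$J = 16454$
$z{\left(I \right)} = 42 + 6 I$ ($z{\left(I \right)} = 6 \left(4 + \left(3 + I\right)\right) 1 = 6 \left(7 + I\right) 1 = \left(42 + 6 I\right) 1 = 42 + 6 I$)
$- \frac{32305}{J} - \frac{3213}{z{\left(146 \right)}} = - \frac{32305}{16454} - \frac{3213}{42 + 6 \cdot 146} = \left(-32305\right) \frac{1}{16454} - \frac{3213}{42 + 876} = - \frac{32305}{16454} - \frac{3213}{918} = - \frac{32305}{16454} - \frac{7}{2} = - \frac{44947}{8227}$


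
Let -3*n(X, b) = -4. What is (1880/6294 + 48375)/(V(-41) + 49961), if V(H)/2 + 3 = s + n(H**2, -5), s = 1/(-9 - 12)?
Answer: 1065659455/1100515341 ≈ 0.96833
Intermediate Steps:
s = -1/21 (s = 1/(-21) = -1/21 ≈ -0.047619)
n(X, b) = 4/3 (n(X, b) = -1/3*(-4) = 4/3)
V(H) = -24/7 (V(H) = -6 + 2*(-1/21 + 4/3) = -6 + 2*(9/7) = -6 + 18/7 = -24/7)
(1880/6294 + 48375)/(V(-41) + 49961) = (1880/6294 + 48375)/(-24/7 + 49961) = (1880*(1/6294) + 48375)/(349703/7) = (940/3147 + 48375)*(7/349703) = (152237065/3147)*(7/349703) = 1065659455/1100515341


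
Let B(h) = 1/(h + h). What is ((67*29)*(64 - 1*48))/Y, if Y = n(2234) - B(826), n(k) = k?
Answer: 51357376/3690567 ≈ 13.916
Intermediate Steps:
B(h) = 1/(2*h)
Y = 3690567/1652 (Y = 2234 - 1/(2*826) = 2234 - 1*1/1652 = 2234 - 1/1652 = 3690567/1652 ≈ 2234.0)
((67*29)*(64 - 1*48))/Y = ((67*29)*(64 - 1*48))/(3690567/1652) = (1943*(64 - 48))*(1652/3690567) = (1943*16)*(1652/3690567) = 31088*(1652/3690567) = 51357376/3690567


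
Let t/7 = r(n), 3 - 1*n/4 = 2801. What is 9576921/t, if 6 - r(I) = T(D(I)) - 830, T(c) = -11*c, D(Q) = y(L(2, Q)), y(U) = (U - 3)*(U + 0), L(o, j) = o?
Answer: 9576921/5698 ≈ 1680.8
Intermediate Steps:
n = -11192 (n = 12 - 4*2801 = 12 - 11204 = -11192)
y(U) = U*(-3 + U) (y(U) = (-3 + U)*U = U*(-3 + U))
D(Q) = -2 (D(Q) = 2*(-3 + 2) = 2*(-1) = -2)
r(I) = 814 (r(I) = 6 - (-11*(-2) - 830) = 6 - (22 - 830) = 6 - 1*(-808) = 6 + 808 = 814)
t = 5698 (t = 7*814 = 5698)
9576921/t = 9576921/5698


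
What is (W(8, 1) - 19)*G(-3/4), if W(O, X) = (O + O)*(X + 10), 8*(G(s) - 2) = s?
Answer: 9577/32 ≈ 299.28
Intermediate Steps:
G(s) = 2 + s/8
W(O, X) = 2*O*(10 + X) (W(O, X) = (2*O)*(10 + X) = 2*O*(10 + X))
(W(8, 1) - 19)*G(-3/4) = (2*8*(10 + 1) - 19)*(2 + (-3/4)/8) = (2*8*11 - 19)*(2 + (-3*¼)/8) = (176 - 19)*(2 + (⅛)*(-¾)) = 157*(2 - 3/32) = 157*(61/32) = 9577/32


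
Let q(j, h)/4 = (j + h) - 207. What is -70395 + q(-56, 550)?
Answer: -69247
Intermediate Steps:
q(j, h) = -828 + 4*h + 4*j (q(j, h) = 4*((j + h) - 207) = 4*((h + j) - 207) = 4*(-207 + h + j) = -828 + 4*h + 4*j)
-70395 + q(-56, 550) = -70395 + (-828 + 4*550 + 4*(-56)) = -70395 + (-828 + 2200 - 224) = -70395 + 1148 = -69247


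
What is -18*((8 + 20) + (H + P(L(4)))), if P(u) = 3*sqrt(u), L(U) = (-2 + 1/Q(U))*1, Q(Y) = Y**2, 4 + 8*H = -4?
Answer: -486 - 27*I*sqrt(31)/2 ≈ -486.0 - 75.165*I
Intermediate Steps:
H = -1 (H = -1/2 + (1/8)*(-4) = -1/2 - 1/2 = -1)
L(U) = -2 + U**(-2) (L(U) = (-2 + 1/(U**2))*1 = (-2 + U**(-2))*1 = -2 + U**(-2))
-18*((8 + 20) + (H + P(L(4)))) = -18*((8 + 20) + (-1 + 3*sqrt(-2 + 4**(-2)))) = -18*(28 + (-1 + 3*sqrt(-2 + 1/16))) = -18*(28 + (-1 + 3*sqrt(-31/16))) = -18*(28 + (-1 + 3*(I*sqrt(31)/4))) = -18*(28 + (-1 + 3*I*sqrt(31)/4)) = -18*(27 + 3*I*sqrt(31)/4) = -486 - 27*I*sqrt(31)/2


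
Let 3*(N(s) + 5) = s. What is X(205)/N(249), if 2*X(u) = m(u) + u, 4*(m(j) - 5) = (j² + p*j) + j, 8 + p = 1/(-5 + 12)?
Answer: 290215/4368 ≈ 66.441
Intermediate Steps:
p = -55/7 (p = -8 + 1/(-5 + 12) = -8 + 1/7 = -8 + ⅐ = -55/7 ≈ -7.8571)
m(j) = 5 - 12*j/7 + j²/4 (m(j) = 5 + ((j² - 55*j/7) + j)/4 = 5 + (j² - 48*j/7)/4 = 5 + (-12*j/7 + j²/4) = 5 - 12*j/7 + j²/4)
N(s) = -5 + s/3
X(u) = 5/2 - 5*u/14 + u²/8 (X(u) = ((5 - 12*u/7 + u²/4) + u)/2 = (5 - 5*u/7 + u²/4)/2 = 5/2 - 5*u/14 + u²/8)
X(205)/N(249) = (5/2 - 5/14*205 + (⅛)*205²)/(-5 + (⅓)*249) = (5/2 - 1025/14 + (⅛)*42025)/(-5 + 83) = (5/2 - 1025/14 + 42025/8)/78 = (290215/56)*(1/78) = 290215/4368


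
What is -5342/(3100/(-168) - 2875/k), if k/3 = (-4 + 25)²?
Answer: 14134932/54575 ≈ 259.00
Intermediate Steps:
k = 1323 (k = 3*(-4 + 25)² = 3*21² = 3*441 = 1323)
-5342/(3100/(-168) - 2875/k) = -5342/(3100/(-168) - 2875/1323) = -5342/(3100*(-1/168) - 2875*1/1323) = -5342/(-775/42 - 2875/1323) = -5342/(-54575/2646) = -5342*(-2646/54575) = 14134932/54575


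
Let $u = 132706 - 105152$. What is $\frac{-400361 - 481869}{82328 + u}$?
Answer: $- \frac{441115}{54941} \approx -8.0289$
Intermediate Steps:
$u = 27554$ ($u = 132706 - 105152 = 27554$)
$\frac{-400361 - 481869}{82328 + u} = \frac{-400361 - 481869}{82328 + 27554} = - \frac{882230}{109882} = \left(-882230\right) \frac{1}{109882} = - \frac{441115}{54941}$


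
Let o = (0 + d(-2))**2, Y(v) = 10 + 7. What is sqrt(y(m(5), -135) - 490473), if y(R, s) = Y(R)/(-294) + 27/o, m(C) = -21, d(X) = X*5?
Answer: I*sqrt(21629849943)/210 ≈ 700.34*I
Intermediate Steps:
d(X) = 5*X
Y(v) = 17
o = 100 (o = (0 + 5*(-2))**2 = (0 - 10)**2 = (-10)**2 = 100)
y(R, s) = 3119/14700 (y(R, s) = 17/(-294) + 27/100 = 17*(-1/294) + 27*(1/100) = -17/294 + 27/100 = 3119/14700)
sqrt(y(m(5), -135) - 490473) = sqrt(3119/14700 - 490473) = sqrt(-7209949981/14700) = I*sqrt(21629849943)/210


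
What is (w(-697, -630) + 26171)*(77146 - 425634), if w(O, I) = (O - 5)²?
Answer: -180856559800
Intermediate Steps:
w(O, I) = (-5 + O)²
(w(-697, -630) + 26171)*(77146 - 425634) = ((-5 - 697)² + 26171)*(77146 - 425634) = ((-702)² + 26171)*(-348488) = (492804 + 26171)*(-348488) = 518975*(-348488) = -180856559800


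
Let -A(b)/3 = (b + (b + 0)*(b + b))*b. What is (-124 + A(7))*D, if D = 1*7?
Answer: -16303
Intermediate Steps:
D = 7
A(b) = -3*b*(b + 2*b²) (A(b) = -3*(b + (b + 0)*(b + b))*b = -3*(b + b*(2*b))*b = -3*(b + 2*b²)*b = -3*b*(b + 2*b²))
(-124 + A(7))*D = (-124 + 7²*(-3 - 6*7))*7 = (-124 + 49*(-3 - 42))*7 = (-124 + 49*(-45))*7 = (-124 - 2205)*7 = -2329*7 = -16303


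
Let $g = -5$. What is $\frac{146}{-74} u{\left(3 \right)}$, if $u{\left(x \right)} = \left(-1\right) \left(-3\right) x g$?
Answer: $\frac{3285}{37} \approx 88.784$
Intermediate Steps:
$u{\left(x \right)} = - 15 x$ ($u{\left(x \right)} = \left(-1\right) \left(-3\right) x \left(-5\right) = 3 x \left(-5\right) = - 15 x$)
$\frac{146}{-74} u{\left(3 \right)} = \frac{146}{-74} \left(\left(-15\right) 3\right) = 146 \left(- \frac{1}{74}\right) \left(-45\right) = \left(- \frac{73}{37}\right) \left(-45\right) = \frac{3285}{37}$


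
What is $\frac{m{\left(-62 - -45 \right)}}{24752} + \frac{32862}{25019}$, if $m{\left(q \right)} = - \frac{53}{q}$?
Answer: $\frac{13829129815}{10527594896} \approx 1.3136$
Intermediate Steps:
$\frac{m{\left(-62 - -45 \right)}}{24752} + \frac{32862}{25019} = \frac{\left(-53\right) \frac{1}{-62 - -45}}{24752} + \frac{32862}{25019} = - \frac{53}{-62 + 45} \cdot \frac{1}{24752} + 32862 \cdot \frac{1}{25019} = - \frac{53}{-17} \cdot \frac{1}{24752} + \frac{32862}{25019} = \left(-53\right) \left(- \frac{1}{17}\right) \frac{1}{24752} + \frac{32862}{25019} = \frac{53}{17} \cdot \frac{1}{24752} + \frac{32862}{25019} = \frac{53}{420784} + \frac{32862}{25019} = \frac{13829129815}{10527594896}$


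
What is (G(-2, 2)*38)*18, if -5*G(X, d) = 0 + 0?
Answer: 0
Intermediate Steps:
G(X, d) = 0 (G(X, d) = -(0 + 0)/5 = -1/5*0 = 0)
(G(-2, 2)*38)*18 = (0*38)*18 = 0*18 = 0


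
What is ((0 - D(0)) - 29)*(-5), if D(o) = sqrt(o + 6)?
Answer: 145 + 5*sqrt(6) ≈ 157.25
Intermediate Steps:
D(o) = sqrt(6 + o)
((0 - D(0)) - 29)*(-5) = ((0 - sqrt(6 + 0)) - 29)*(-5) = ((0 - sqrt(6)) - 29)*(-5) = (-sqrt(6) - 29)*(-5) = (-29 - sqrt(6))*(-5) = 145 + 5*sqrt(6)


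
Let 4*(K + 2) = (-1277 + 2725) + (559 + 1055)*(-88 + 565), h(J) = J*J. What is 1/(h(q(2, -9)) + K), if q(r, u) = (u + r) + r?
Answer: 2/385709 ≈ 5.1853e-6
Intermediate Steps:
q(r, u) = u + 2*r (q(r, u) = (r + u) + r = u + 2*r)
h(J) = J²
K = 385659/2 (K = -2 + ((-1277 + 2725) + (559 + 1055)*(-88 + 565))/4 = -2 + (1448 + 1614*477)/4 = -2 + (1448 + 769878)/4 = -2 + (¼)*771326 = -2 + 385663/2 = 385659/2 ≈ 1.9283e+5)
1/(h(q(2, -9)) + K) = 1/((-9 + 2*2)² + 385659/2) = 1/((-9 + 4)² + 385659/2) = 1/((-5)² + 385659/2) = 1/(25 + 385659/2) = 1/(385709/2) = 2/385709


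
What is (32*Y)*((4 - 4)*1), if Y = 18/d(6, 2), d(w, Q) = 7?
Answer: 0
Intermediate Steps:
Y = 18/7 ≈ 2.5714
(32*Y)*((4 - 4)*1) = (32*(18/7))*((4 - 4)*1) = 576*(0*1)/7 = (576/7)*0 = 0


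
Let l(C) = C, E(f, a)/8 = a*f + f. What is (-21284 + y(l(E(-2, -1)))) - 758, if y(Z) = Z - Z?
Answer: -22042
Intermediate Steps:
E(f, a) = 8*f + 8*a*f (E(f, a) = 8*(a*f + f) = 8*(f + a*f) = 8*f + 8*a*f)
y(Z) = 0
(-21284 + y(l(E(-2, -1)))) - 758 = (-21284 + 0) - 758 = -21284 - 758 = -22042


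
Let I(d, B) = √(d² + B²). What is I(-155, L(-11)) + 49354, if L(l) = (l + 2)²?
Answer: 49354 + √30586 ≈ 49529.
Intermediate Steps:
L(l) = (2 + l)²
I(d, B) = √(B² + d²)
I(-155, L(-11)) + 49354 = √(((2 - 11)²)² + (-155)²) + 49354 = √(((-9)²)² + 24025) + 49354 = √(81² + 24025) + 49354 = √(6561 + 24025) + 49354 = √30586 + 49354 = 49354 + √30586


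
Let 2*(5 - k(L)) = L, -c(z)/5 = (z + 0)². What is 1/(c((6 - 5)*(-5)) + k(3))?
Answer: -2/243 ≈ -0.0082304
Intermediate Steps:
c(z) = -5*z² (c(z) = -5*(z + 0)² = -5*z²)
k(L) = 5 - L/2
1/(c((6 - 5)*(-5)) + k(3)) = 1/(-5*25*(6 - 5)² + (5 - ½*3)) = 1/(-5*(1*(-5))² + (5 - 3/2)) = 1/(-5*(-5)² + 7/2) = 1/(-5*25 + 7/2) = 1/(-125 + 7/2) = 1/(-243/2) = -2/243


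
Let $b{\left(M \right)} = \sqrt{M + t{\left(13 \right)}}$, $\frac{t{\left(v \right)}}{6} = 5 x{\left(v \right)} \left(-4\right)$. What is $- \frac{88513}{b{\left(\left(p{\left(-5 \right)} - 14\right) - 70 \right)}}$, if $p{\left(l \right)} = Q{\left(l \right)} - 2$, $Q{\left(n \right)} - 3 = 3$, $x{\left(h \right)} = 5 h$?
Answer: $\frac{88513 i \sqrt{1970}}{3940} \approx 997.11 i$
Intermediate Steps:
$Q{\left(n \right)} = 6$ ($Q{\left(n \right)} = 3 + 3 = 6$)
$t{\left(v \right)} = - 600 v$ ($t{\left(v \right)} = 6 \cdot 5 \cdot 5 v \left(-4\right) = 6 \cdot 25 v \left(-4\right) = 6 \left(- 100 v\right) = - 600 v$)
$p{\left(l \right)} = 4$ ($p{\left(l \right)} = 6 - 2 = 4$)
$b{\left(M \right)} = \sqrt{-7800 + M}$ ($b{\left(M \right)} = \sqrt{M - 7800} = \sqrt{-7800 + M}$)
$- \frac{88513}{b{\left(\left(p{\left(-5 \right)} - 14\right) - 70 \right)}} = - \frac{88513}{\sqrt{-7800 + \left(\left(4 - 14\right) - 70\right)}} = - \frac{88513}{\sqrt{-7800 - 80}} = - \frac{88513}{\sqrt{-7880}} = - \frac{88513}{2 i \sqrt{1970}} = - 88513 \left(- \frac{i \sqrt{1970}}{3940}\right) = \frac{88513 i \sqrt{1970}}{3940}$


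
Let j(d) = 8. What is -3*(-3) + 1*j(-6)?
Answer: 17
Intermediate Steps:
-3*(-3) + 1*j(-6) = -3*(-3) + 1*8 = 9 + 8 = 17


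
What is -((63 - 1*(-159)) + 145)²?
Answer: -134689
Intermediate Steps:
-((63 - 1*(-159)) + 145)² = -((63 + 159) + 145)² = -(222 + 145)² = -1*367² = -1*134689 = -134689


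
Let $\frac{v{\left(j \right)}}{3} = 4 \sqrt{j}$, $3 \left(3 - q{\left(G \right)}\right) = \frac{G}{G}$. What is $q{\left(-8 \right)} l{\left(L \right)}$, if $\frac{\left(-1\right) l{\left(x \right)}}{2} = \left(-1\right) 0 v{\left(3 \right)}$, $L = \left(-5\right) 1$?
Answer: $0$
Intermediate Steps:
$q{\left(G \right)} = \frac{8}{3}$ ($q{\left(G \right)} = 3 - \frac{G \frac{1}{G}}{3} = 3 - \frac{1}{3} = \frac{8}{3}$)
$v{\left(j \right)} = 12 \sqrt{j}$ ($v{\left(j \right)} = 3 \cdot 4 \sqrt{j} = 12 \sqrt{j}$)
$L = -5$
$l{\left(x \right)} = 0$ ($l{\left(x \right)} = - 2 \left(-1\right) 0 \cdot 12 \sqrt{3} = - 2 \cdot 0 \cdot 12 \sqrt{3} = \left(-2\right) 0 = 0$)
$q{\left(-8 \right)} l{\left(L \right)} = \frac{8}{3} \cdot 0 = 0$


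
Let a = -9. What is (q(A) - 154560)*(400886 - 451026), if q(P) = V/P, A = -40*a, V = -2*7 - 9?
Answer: 139493548861/18 ≈ 7.7496e+9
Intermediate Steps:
V = -23 (V = -14 - 9 = -23)
A = 360 (A = -40*(-9) = 360)
q(P) = -23/P
(q(A) - 154560)*(400886 - 451026) = (-23/360 - 154560)*(400886 - 451026) = (-23*1/360 - 154560)*(-50140) = (-23/360 - 154560)*(-50140) = -55641623/360*(-50140) = 139493548861/18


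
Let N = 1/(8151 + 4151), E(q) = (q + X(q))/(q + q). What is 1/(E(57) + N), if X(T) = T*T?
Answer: 12302/356759 ≈ 0.034483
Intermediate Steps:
X(T) = T²
E(q) = (q + q²)/(2*q) (E(q) = (q + q²)/(q + q) = (q + q²)/((2*q)) = (q + q²)*(1/(2*q)) = (q + q²)/(2*q))
N = 1/12302 ≈ 8.1288e-5
1/(E(57) + N) = 1/((½ + (½)*57) + 1/12302) = 1/((½ + 57/2) + 1/12302) = 1/(29 + 1/12302) = 1/(356759/12302) = 12302/356759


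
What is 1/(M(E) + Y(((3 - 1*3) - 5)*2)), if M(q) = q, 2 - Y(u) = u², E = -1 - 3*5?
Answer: -1/114 ≈ -0.0087719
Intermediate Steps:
E = -16 (E = -1 - 15 = -16)
Y(u) = 2 - u²
1/(M(E) + Y(((3 - 1*3) - 5)*2)) = 1/(-16 + (2 - (((3 - 1*3) - 5)*2)²)) = 1/(-16 + (2 - (((3 - 3) - 5)*2)²)) = 1/(-16 + (2 - ((0 - 5)*2)²)) = 1/(-16 + (2 - (-5*2)²)) = 1/(-16 + (2 - 1*(-10)²)) = 1/(-16 + (2 - 1*100)) = 1/(-16 + (2 - 100)) = 1/(-16 - 98) = 1/(-114) = -1/114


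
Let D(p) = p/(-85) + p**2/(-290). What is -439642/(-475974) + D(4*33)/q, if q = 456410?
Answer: 3988283888593/4318506920025 ≈ 0.92353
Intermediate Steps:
D(p) = -p/85 - p**2/290 (D(p) = p*(-1/85) + p**2*(-1/290) = -p/85 - p**2/290)
-439642/(-475974) + D(4*33)/q = -439642/(-475974) - 4*33*(58 + 17*(4*33))/4930/456410 = -439642*(-1/475974) - 1/4930*132*(58 + 17*132)*(1/456410) = 7091/7677 - 1/4930*132*(58 + 2244)*(1/456410) = 7091/7677 - 1/4930*132*2302*(1/456410) = 7091/7677 - 151932/2465*1/456410 = 7091/7677 - 75966/562525325 = 3988283888593/4318506920025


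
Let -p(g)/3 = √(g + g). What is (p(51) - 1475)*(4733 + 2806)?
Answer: -11120025 - 22617*√102 ≈ -1.1348e+7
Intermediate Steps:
p(g) = -3*√2*√g (p(g) = -3*√(g + g) = -3*√2*√g)
(p(51) - 1475)*(4733 + 2806) = (-3*√2*√51 - 1475)*(4733 + 2806) = (-3*√102 - 1475)*7539 = (-1475 - 3*√102)*7539 = -11120025 - 22617*√102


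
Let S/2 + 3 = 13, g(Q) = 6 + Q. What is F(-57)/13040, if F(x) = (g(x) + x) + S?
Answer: -11/1630 ≈ -0.0067485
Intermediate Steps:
S = 20 (S = -6 + 2*13 = -6 + 26 = 20)
F(x) = 26 + 2*x (F(x) = ((6 + x) + x) + 20 = (6 + 2*x) + 20 = 26 + 2*x)
F(-57)/13040 = (26 + 2*(-57))/13040 = (26 - 114)*(1/13040) = -88*1/13040 = -11/1630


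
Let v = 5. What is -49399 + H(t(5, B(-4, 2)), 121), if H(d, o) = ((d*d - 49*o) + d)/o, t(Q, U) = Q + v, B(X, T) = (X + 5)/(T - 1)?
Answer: -543918/11 ≈ -49447.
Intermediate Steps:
B(X, T) = (5 + X)/(-1 + T)
t(Q, U) = 5 + Q (t(Q, U) = Q + 5 = 5 + Q)
H(d, o) = (d + d**2 - 49*o)/o (H(d, o) = ((d**2 - 49*o) + d)/o = (d + d**2 - 49*o)/o)
-49399 + H(t(5, B(-4, 2)), 121) = -49399 + ((5 + 5) + (5 + 5)**2 - 49*121)/121 = -49399 + (10 + 10**2 - 5929)/121 = -49399 + (10 + 100 - 5929)/121 = -49399 + (1/121)*(-5819) = -49399 - 529/11 = -543918/11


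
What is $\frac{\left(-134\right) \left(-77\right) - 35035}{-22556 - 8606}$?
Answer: $\frac{24717}{31162} \approx 0.79318$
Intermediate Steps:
$\frac{\left(-134\right) \left(-77\right) - 35035}{-22556 - 8606} = \frac{10318 - 35035}{-31162} = \left(-24717\right) \left(- \frac{1}{31162}\right) = \frac{24717}{31162}$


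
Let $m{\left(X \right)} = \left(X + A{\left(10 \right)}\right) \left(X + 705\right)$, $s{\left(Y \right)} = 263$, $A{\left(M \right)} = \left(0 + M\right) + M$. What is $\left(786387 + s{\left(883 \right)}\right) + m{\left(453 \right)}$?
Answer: $1334384$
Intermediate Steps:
$A{\left(M \right)} = 2 M$ ($A{\left(M \right)} = M + M = 2 M$)
$m{\left(X \right)} = \left(20 + X\right) \left(705 + X\right)$ ($m{\left(X \right)} = \left(X + 2 \cdot 10\right) \left(X + 705\right) = \left(X + 20\right) \left(705 + X\right) = \left(20 + X\right) \left(705 + X\right)$)
$\left(786387 + s{\left(883 \right)}\right) + m{\left(453 \right)} = \left(786387 + 263\right) + \left(14100 + 453^{2} + 725 \cdot 453\right) = 786650 + \left(14100 + 205209 + 328425\right) = 786650 + 547734 = 1334384$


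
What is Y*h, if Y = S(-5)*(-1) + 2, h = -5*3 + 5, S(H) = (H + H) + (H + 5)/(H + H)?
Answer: -120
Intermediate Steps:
S(H) = 2*H + (5 + H)/(2*H) (S(H) = 2*H + (5 + H)/((2*H)) = 2*H + (5 + H)*(1/(2*H)) = 2*H + (5 + H)/(2*H))
h = -10 (h = -15 + 5 = -10)
Y = 12 (Y = ((½)*(5 - 5*(1 + 4*(-5)))/(-5))*(-1) + 2 = ((½)*(-⅕)*(5 - 5*(1 - 20)))*(-1) + 2 = ((½)*(-⅕)*(5 - 5*(-19)))*(-1) + 2 = ((½)*(-⅕)*(5 + 95))*(-1) + 2 = ((½)*(-⅕)*100)*(-1) + 2 = -10*(-1) + 2 = 10 + 2 = 12)
Y*h = 12*(-10) = -120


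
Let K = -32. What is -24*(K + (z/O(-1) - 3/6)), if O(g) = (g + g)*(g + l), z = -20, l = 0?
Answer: 1020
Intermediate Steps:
O(g) = 2*g² (O(g) = (g + g)*(g + 0) = (2*g)*g = 2*g²)
-24*(K + (z/O(-1) - 3/6)) = -24*(-32 + (-20/(2*(-1)²) - 3/6)) = -24*(-32 + (-20/(2*1) - 3*⅙)) = -24*(-32 + (-20/2 - ½)) = -24*(-32 + (-20*½ - ½)) = -24*(-32 + (-10 - ½)) = -24*(-32 - 21/2) = -24*(-85/2) = 1020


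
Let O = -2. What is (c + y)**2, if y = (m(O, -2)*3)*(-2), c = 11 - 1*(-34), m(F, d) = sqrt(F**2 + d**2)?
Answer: 2313 - 1080*sqrt(2) ≈ 785.65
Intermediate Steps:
c = 45 (c = 11 + 34 = 45)
y = -12*sqrt(2) (y = (sqrt((-2)**2 + (-2)**2)*3)*(-2) = (sqrt(4 + 4)*3)*(-2) = (sqrt(8)*3)*(-2) = ((2*sqrt(2))*3)*(-2) = (6*sqrt(2))*(-2) = -12*sqrt(2) ≈ -16.971)
(c + y)**2 = (45 - 12*sqrt(2))**2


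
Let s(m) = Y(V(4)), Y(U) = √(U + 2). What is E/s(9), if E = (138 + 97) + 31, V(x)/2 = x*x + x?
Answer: 19*√42/3 ≈ 41.045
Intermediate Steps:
V(x) = 2*x + 2*x² (V(x) = 2*(x*x + x) = 2*(x² + x) = 2*(x + x²) = 2*x + 2*x²)
Y(U) = √(2 + U)
s(m) = √42 (s(m) = √(2 + 2*4*(1 + 4)) = √(2 + 2*4*5) = √(2 + 40) = √42)
E = 266 (E = 235 + 31 = 266)
E/s(9) = 266/(√42) = 266*(√42/42) = 19*√42/3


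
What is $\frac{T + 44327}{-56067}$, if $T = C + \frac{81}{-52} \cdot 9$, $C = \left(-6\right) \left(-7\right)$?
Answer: $- \frac{2306459}{2915484} \approx -0.79111$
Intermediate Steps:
$C = 42$
$T = \frac{1455}{52}$ ($T = 42 + \frac{81}{-52} \cdot 9 = 42 + 81 \left(- \frac{1}{52}\right) 9 = 42 - \frac{729}{52} = \frac{1455}{52} \approx 27.981$)
$\frac{T + 44327}{-56067} = \frac{\frac{1455}{52} + 44327}{-56067} = \frac{2306459}{52} \left(- \frac{1}{56067}\right) = - \frac{2306459}{2915484}$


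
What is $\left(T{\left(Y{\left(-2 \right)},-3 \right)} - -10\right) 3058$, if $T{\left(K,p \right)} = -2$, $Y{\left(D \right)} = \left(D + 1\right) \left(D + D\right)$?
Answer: $24464$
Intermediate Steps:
$Y{\left(D \right)} = 2 D \left(1 + D\right)$ ($Y{\left(D \right)} = \left(1 + D\right) 2 D = 2 D \left(1 + D\right)$)
$\left(T{\left(Y{\left(-2 \right)},-3 \right)} - -10\right) 3058 = \left(-2 - -10\right) 3058 = \left(-2 + 10\right) 3058 = 8 \cdot 3058 = 24464$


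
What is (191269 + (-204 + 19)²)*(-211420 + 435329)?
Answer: 50490136046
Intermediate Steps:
(191269 + (-204 + 19)²)*(-211420 + 435329) = (191269 + (-185)²)*223909 = (191269 + 34225)*223909 = 225494*223909 = 50490136046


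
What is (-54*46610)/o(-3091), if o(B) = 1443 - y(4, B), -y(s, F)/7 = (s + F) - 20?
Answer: 1258470/10153 ≈ 123.95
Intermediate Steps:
y(s, F) = 140 - 7*F - 7*s (y(s, F) = -7*((s + F) - 20) = -7*((F + s) - 20) = -7*(-20 + F + s) = 140 - 7*F - 7*s)
o(B) = 1331 + 7*B (o(B) = 1443 - (140 - 7*B - 7*4) = 1443 - (140 - 7*B - 28) = 1443 - (112 - 7*B) = 1443 + (-112 + 7*B) = 1331 + 7*B)
(-54*46610)/o(-3091) = (-54*46610)/(1331 + 7*(-3091)) = -2516940/(1331 - 21637) = -2516940/(-20306) = -2516940*(-1/20306) = 1258470/10153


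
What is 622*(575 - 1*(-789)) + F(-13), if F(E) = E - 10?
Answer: 848385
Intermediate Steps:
F(E) = -10 + E
622*(575 - 1*(-789)) + F(-13) = 622*(575 - 1*(-789)) + (-10 - 13) = 622*(575 + 789) - 23 = 622*1364 - 23 = 848408 - 23 = 848385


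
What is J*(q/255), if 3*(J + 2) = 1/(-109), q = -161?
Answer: 21091/16677 ≈ 1.2647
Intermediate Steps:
J = -655/327 (J = -2 + (⅓)/(-109) = -2 + (⅓)*(-1/109) = -2 - 1/327 = -655/327 ≈ -2.0031)
J*(q/255) = -(-105455)/(327*255) = -655/327*(-161/255) = 21091/16677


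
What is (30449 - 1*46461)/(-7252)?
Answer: 4003/1813 ≈ 2.2079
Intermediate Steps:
(30449 - 1*46461)/(-7252) = (30449 - 46461)*(-1/7252) = -16012*(-1/7252) = 4003/1813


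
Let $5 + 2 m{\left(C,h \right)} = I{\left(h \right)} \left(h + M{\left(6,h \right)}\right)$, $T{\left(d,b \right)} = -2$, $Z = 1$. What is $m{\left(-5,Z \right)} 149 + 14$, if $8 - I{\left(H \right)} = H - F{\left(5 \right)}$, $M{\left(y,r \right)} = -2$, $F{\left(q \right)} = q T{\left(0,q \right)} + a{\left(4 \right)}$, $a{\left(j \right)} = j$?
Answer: $-433$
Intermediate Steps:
$F{\left(q \right)} = 4 - 2 q$ ($F{\left(q \right)} = q \left(-2\right) + 4 = - 2 q + 4 = 4 - 2 q$)
$I{\left(H \right)} = 2 - H$ ($I{\left(H \right)} = 8 - \left(H - \left(4 - 10\right)\right) = 8 - \left(H - -6\right) = 8 - \left(H + 6\right) = 8 - \left(6 + H\right) = 2 - H$)
$m{\left(C,h \right)} = - \frac{5}{2} + \frac{\left(-2 + h\right) \left(2 - h\right)}{2}$ ($m{\left(C,h \right)} = - \frac{5}{2} + \frac{\left(2 - h\right) \left(h - 2\right)}{2} = - \frac{5}{2} + \frac{\left(2 - h\right) \left(-2 + h\right)}{2} = - \frac{5}{2} + \frac{\left(-2 + h\right) \left(2 - h\right)}{2}$)
$m{\left(-5,Z \right)} 149 + 14 = \left(- \frac{9}{2} + 2 \cdot 1 - \frac{1^{2}}{2}\right) 149 + 14 = \left(- \frac{9}{2} + 2 - \frac{1}{2}\right) 149 + 14 = \left(-3\right) 149 + 14 = -447 + 14 = -433$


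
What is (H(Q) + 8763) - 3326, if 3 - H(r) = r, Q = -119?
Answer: 5559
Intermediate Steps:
H(r) = 3 - r
(H(Q) + 8763) - 3326 = ((3 - 1*(-119)) + 8763) - 3326 = ((3 + 119) + 8763) - 3326 = (122 + 8763) - 3326 = 8885 - 3326 = 5559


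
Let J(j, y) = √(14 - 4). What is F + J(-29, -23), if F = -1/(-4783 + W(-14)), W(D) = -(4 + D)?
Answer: 1/4773 + √10 ≈ 3.1625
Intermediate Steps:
W(D) = -4 - D
J(j, y) = √10
F = 1/4773 (F = -1/(-4783 + (-4 - 1*(-14))) = -1/(-4783 + (-4 + 14)) = -1/(-4783 + 10) = -1/(-4773) = -1*(-1/4773) = 1/4773 ≈ 0.00020951)
F + J(-29, -23) = 1/4773 + √10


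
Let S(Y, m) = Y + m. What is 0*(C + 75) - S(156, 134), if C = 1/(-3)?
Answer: -290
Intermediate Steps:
C = -⅓ ≈ -0.33333
0*(C + 75) - S(156, 134) = 0*(-⅓ + 75) - (156 + 134) = 0*(224/3) - 1*290 = 0 - 290 = -290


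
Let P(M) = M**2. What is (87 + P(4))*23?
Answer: 2369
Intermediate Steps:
(87 + P(4))*23 = (87 + 4**2)*23 = (87 + 16)*23 = 103*23 = 2369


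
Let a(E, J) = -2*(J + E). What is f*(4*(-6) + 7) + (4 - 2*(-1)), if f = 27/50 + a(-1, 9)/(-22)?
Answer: -8549/550 ≈ -15.544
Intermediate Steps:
a(E, J) = -2*E - 2*J (a(E, J) = -2*(E + J) = -2*E - 2*J)
f = 697/550 (f = 27/50 + (-2*(-1) - 2*9)/(-22) = 27*(1/50) + (2 - 18)*(-1/22) = 27/50 - 16*(-1/22) = 27/50 + 8/11 = 697/550 ≈ 1.2673)
f*(4*(-6) + 7) + (4 - 2*(-1)) = 697*(4*(-6) + 7)/550 + (4 - 2*(-1)) = 697*(-24 + 7)/550 + (4 + 2) = (697/550)*(-17) + 6 = -11849/550 + 6 = -8549/550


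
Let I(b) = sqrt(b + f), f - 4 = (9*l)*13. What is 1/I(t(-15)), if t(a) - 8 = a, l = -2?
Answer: -I*sqrt(237)/237 ≈ -0.064957*I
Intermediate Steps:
t(a) = 8 + a
f = -230 (f = 4 + (9*(-2))*13 = 4 - 18*13 = 4 - 234 = -230)
I(b) = sqrt(-230 + b) (I(b) = sqrt(b - 230) = sqrt(-230 + b))
1/I(t(-15)) = 1/(sqrt(-230 + (8 - 15))) = 1/(sqrt(-230 - 7)) = 1/(sqrt(-237)) = 1/(I*sqrt(237)) = -I*sqrt(237)/237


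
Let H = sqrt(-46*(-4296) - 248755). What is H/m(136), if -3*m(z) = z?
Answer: -3*I*sqrt(51139)/136 ≈ -4.9884*I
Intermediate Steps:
m(z) = -z/3
H = I*sqrt(51139) (H = sqrt(197616 - 248755) = sqrt(-51139) = I*sqrt(51139) ≈ 226.14*I)
H/m(136) = (I*sqrt(51139))/((-1/3*136)) = (I*sqrt(51139))/(-136/3) = (I*sqrt(51139))*(-3/136) = -3*I*sqrt(51139)/136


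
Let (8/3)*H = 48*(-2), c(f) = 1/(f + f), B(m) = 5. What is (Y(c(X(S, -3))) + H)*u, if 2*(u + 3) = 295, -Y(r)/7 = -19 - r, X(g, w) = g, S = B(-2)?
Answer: 282353/20 ≈ 14118.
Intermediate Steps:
S = 5
c(f) = 1/(2*f)
Y(r) = 133 + 7*r (Y(r) = -7*(-19 - r) = 133 + 7*r)
u = 289/2 (u = -3 + (1/2)*295 = -3 + 295/2 = 289/2 ≈ 144.50)
H = -36 (H = 3*(48*(-2))/8 = (3/8)*(-96) = -36)
(Y(c(X(S, -3))) + H)*u = ((133 + 7*((1/2)/5)) - 36)*(289/2) = ((133 + 7*((1/2)*(1/5))) - 36)*(289/2) = ((133 + 7*(1/10)) - 36)*(289/2) = ((133 + 7/10) - 36)*(289/2) = (1337/10 - 36)*(289/2) = (977/10)*(289/2) = 282353/20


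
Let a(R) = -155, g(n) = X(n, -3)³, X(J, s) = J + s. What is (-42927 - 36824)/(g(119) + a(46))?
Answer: -11393/222963 ≈ -0.051098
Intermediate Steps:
g(n) = (-3 + n)³ (g(n) = (n - 3)³ = (-3 + n)³)
(-42927 - 36824)/(g(119) + a(46)) = (-42927 - 36824)/((-3 + 119)³ - 155) = -79751/(116³ - 155) = -79751/(1560896 - 155) = -79751/1560741 = -79751*1/1560741 = -11393/222963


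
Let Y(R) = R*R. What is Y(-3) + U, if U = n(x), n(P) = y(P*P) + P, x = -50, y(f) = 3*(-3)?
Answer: -50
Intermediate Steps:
y(f) = -9
Y(R) = R²
n(P) = -9 + P
U = -59 (U = -9 - 50 = -59)
Y(-3) + U = (-3)² - 59 = 9 - 59 = -50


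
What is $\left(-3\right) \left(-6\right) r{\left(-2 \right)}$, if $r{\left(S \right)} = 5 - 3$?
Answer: $36$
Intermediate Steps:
$r{\left(S \right)} = 2$
$\left(-3\right) \left(-6\right) r{\left(-2 \right)} = \left(-3\right) \left(-6\right) 2 = 18 \cdot 2 = 36$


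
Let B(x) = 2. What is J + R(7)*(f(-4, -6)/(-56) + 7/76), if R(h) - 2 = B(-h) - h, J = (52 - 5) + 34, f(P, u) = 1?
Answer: 85947/1064 ≈ 80.777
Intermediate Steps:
J = 81 (J = 47 + 34 = 81)
R(h) = 4 - h (R(h) = 2 + (2 - h) = 4 - h)
J + R(7)*(f(-4, -6)/(-56) + 7/76) = 81 + (4 - 1*7)*(1/(-56) + 7/76) = 81 + (4 - 7)*(1*(-1/56) + 7*(1/76)) = 81 - 3*(-1/56 + 7/76) = 81 - 3*79/1064 = 81 - 237/1064 = 85947/1064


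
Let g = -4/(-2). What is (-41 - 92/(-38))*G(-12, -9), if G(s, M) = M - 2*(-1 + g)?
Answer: 8063/19 ≈ 424.37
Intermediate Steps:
g = 2 (g = -4*(-½) = 2)
G(s, M) = -2 + M (G(s, M) = M - 2*(-1 + 2) = M - 2 = -2 + M)
(-41 - 92/(-38))*G(-12, -9) = (-41 - 92/(-38))*(-2 - 9) = (-41 - 92*(-1/38))*(-11) = (-41 + 46/19)*(-11) = -733/19*(-11) = 8063/19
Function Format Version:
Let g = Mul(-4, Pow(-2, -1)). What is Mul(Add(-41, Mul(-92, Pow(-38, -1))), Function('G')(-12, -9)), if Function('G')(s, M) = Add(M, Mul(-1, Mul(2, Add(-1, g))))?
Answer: Rational(8063, 19) ≈ 424.37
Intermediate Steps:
g = 2 (g = Mul(-4, Rational(-1, 2)) = 2)
Function('G')(s, M) = Add(-2, M) (Function('G')(s, M) = Add(M, Mul(-1, Mul(2, Add(-1, 2)))) = Add(M, Mul(-1, Mul(2, 1))) = Add(M, Mul(-1, 2)) = Add(M, -2) = Add(-2, M))
Mul(Add(-41, Mul(-92, Pow(-38, -1))), Function('G')(-12, -9)) = Mul(Add(-41, Mul(-92, Pow(-38, -1))), Add(-2, -9)) = Mul(Add(-41, Mul(-92, Rational(-1, 38))), -11) = Mul(Add(-41, Rational(46, 19)), -11) = Mul(Rational(-733, 19), -11) = Rational(8063, 19)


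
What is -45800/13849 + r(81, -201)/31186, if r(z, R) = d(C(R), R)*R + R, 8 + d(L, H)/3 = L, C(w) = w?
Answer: 157122737/215947457 ≈ 0.72760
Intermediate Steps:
d(L, H) = -24 + 3*L
r(z, R) = R + R*(-24 + 3*R) (r(z, R) = (-24 + 3*R)*R + R = R*(-24 + 3*R) + R = R + R*(-24 + 3*R))
-45800/13849 + r(81, -201)/31186 = -45800/13849 - 201*(-23 + 3*(-201))/31186 = -45800*1/13849 - 201*(-23 - 603)*(1/31186) = -45800/13849 - 201*(-626)*(1/31186) = -45800/13849 + 125826*(1/31186) = -45800/13849 + 62913/15593 = 157122737/215947457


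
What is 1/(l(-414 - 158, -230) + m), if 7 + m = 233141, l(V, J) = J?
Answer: 1/232904 ≈ 4.2936e-6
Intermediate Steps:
m = 233134 (m = -7 + 233141 = 233134)
1/(l(-414 - 158, -230) + m) = 1/(-230 + 233134) = 1/232904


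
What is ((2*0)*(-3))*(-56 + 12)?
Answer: 0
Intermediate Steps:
((2*0)*(-3))*(-56 + 12) = (0*(-3))*(-44) = 0*(-44) = 0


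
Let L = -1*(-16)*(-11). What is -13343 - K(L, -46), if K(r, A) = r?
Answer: -13167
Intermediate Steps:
L = -176 (L = 16*(-11) = -176)
-13343 - K(L, -46) = -13343 - 1*(-176) = -13343 + 176 = -13167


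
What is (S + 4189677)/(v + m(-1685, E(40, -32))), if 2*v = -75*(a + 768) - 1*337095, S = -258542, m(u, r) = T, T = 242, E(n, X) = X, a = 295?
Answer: -3931135/208168 ≈ -18.884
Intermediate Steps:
m(u, r) = 242
v = -208410 (v = (-75*(295 + 768) - 1*337095)/2 = (-75*1063 - 337095)/2 = (-79725 - 337095)/2 = (½)*(-416820) = -208410)
(S + 4189677)/(v + m(-1685, E(40, -32))) = (-258542 + 4189677)/(-208410 + 242) = 3931135/(-208168) = 3931135*(-1/208168) = -3931135/208168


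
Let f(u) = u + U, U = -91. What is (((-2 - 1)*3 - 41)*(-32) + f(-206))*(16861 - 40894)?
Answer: -31314999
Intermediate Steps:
f(u) = -91 + u (f(u) = u - 91 = -91 + u)
(((-2 - 1)*3 - 41)*(-32) + f(-206))*(16861 - 40894) = (((-2 - 1)*3 - 41)*(-32) + (-91 - 206))*(16861 - 40894) = ((-3*3 - 41)*(-32) - 297)*(-24033) = ((-9 - 41)*(-32) - 297)*(-24033) = (-50*(-32) - 297)*(-24033) = (1600 - 297)*(-24033) = 1303*(-24033) = -31314999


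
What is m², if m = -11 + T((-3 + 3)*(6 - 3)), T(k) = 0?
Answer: 121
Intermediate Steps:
m = -11 (m = -11 + 0 = -11)
m² = (-11)² = 121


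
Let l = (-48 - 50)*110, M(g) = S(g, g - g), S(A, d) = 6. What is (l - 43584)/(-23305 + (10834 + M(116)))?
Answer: 54364/12465 ≈ 4.3613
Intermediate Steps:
M(g) = 6
l = -10780 (l = -98*110 = -10780)
(l - 43584)/(-23305 + (10834 + M(116))) = (-10780 - 43584)/(-23305 + (10834 + 6)) = -54364/(-23305 + 10840) = -54364/(-12465) = -54364*(-1/12465) = 54364/12465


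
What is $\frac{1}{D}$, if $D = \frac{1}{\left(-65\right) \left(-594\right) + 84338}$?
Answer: $122948$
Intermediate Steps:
$D = \frac{1}{122948}$ ($D = \frac{1}{38610 + 84338} = \frac{1}{122948} \approx 8.1335 \cdot 10^{-6}$)
$\frac{1}{D} = \frac{1}{\frac{1}{122948}} = 122948$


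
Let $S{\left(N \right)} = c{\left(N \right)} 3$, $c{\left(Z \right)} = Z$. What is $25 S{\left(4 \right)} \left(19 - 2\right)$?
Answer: $5100$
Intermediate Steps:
$S{\left(N \right)} = 3 N$ ($S{\left(N \right)} = N 3 = 3 N$)
$25 S{\left(4 \right)} \left(19 - 2\right) = 25 \cdot 3 \cdot 4 \left(19 - 2\right) = 25 \cdot 12 \left(19 - 2\right) = 300 \cdot 17 = 5100$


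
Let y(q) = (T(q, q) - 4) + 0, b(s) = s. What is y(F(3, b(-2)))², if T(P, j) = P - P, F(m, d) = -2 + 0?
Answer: 16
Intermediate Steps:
F(m, d) = -2
T(P, j) = 0
y(q) = -4 (y(q) = (0 - 4) + 0 = -4 + 0 = -4)
y(F(3, b(-2)))² = (-4)² = 16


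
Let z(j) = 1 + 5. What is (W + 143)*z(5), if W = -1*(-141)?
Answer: 1704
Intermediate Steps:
W = 141
z(j) = 6
(W + 143)*z(5) = (141 + 143)*6 = 284*6 = 1704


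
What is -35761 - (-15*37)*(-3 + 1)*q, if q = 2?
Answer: -37981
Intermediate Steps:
-35761 - (-15*37)*(-3 + 1)*q = -35761 - (-15*37)*(-3 + 1)*2 = -35761 - (-555)*(-2*2) = -35761 - (-555)*(-4) = -35761 - 1*2220 = -35761 - 2220 = -37981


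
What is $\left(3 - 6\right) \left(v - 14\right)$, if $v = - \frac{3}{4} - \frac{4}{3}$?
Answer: $\frac{193}{4} \approx 48.25$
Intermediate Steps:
$v = - \frac{25}{12}$ ($v = \left(-3\right) \frac{1}{4} - \frac{4}{3} = - \frac{3}{4} - \frac{4}{3} = - \frac{25}{12} \approx -2.0833$)
$\left(3 - 6\right) \left(v - 14\right) = \left(3 - 6\right) \left(- \frac{25}{12} - 14\right) = \left(-3\right) \left(- \frac{193}{12}\right) = \frac{193}{4}$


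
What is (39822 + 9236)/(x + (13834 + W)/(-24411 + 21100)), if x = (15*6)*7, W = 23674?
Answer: 81215519/1024211 ≈ 79.296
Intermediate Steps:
x = 630 (x = 90*7 = 630)
(39822 + 9236)/(x + (13834 + W)/(-24411 + 21100)) = (39822 + 9236)/(630 + (13834 + 23674)/(-24411 + 21100)) = 49058/(630 + 37508/(-3311)) = 49058/(630 + 37508*(-1/3311)) = 49058/(630 - 37508/3311) = 49058/(2048422/3311) = 49058*(3311/2048422) = 81215519/1024211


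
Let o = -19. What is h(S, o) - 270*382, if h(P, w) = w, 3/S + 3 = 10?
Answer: -103159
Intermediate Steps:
S = 3/7 (S = 3/(-3 + 10) = 3/7 ≈ 0.42857)
h(S, o) - 270*382 = -19 - 270*382 = -19 - 103140 = -103159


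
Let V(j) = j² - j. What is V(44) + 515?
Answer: 2407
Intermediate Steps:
V(44) + 515 = 44*(-1 + 44) + 515 = 44*43 + 515 = 1892 + 515 = 2407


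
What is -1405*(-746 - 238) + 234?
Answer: 1382754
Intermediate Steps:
-1405*(-746 - 238) + 234 = -1405*(-984) + 234 = 1382520 + 234 = 1382754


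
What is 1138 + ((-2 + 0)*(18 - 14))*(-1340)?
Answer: 11858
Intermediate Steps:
1138 + ((-2 + 0)*(18 - 14))*(-1340) = 1138 - 2*4*(-1340) = 1138 - 8*(-1340) = 1138 + 10720 = 11858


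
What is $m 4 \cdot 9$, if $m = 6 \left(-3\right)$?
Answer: $-648$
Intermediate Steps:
$m = -18$
$m 4 \cdot 9 = \left(-18\right) 4 \cdot 9 = \left(-72\right) 9 = -648$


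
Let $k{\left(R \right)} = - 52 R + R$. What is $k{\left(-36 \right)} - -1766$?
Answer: $3602$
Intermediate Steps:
$k{\left(R \right)} = - 51 R$
$k{\left(-36 \right)} - -1766 = \left(-51\right) \left(-36\right) - -1766 = 1836 + 1766 = 3602$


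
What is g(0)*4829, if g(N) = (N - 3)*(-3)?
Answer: 43461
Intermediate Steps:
g(N) = 9 - 3*N (g(N) = (-3 + N)*(-3) = 9 - 3*N)
g(0)*4829 = (9 - 3*0)*4829 = (9 + 0)*4829 = 9*4829 = 43461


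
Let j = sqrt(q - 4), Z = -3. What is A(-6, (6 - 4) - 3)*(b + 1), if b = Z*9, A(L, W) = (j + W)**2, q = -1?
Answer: 104 + 52*I*sqrt(5) ≈ 104.0 + 116.28*I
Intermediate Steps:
j = I*sqrt(5) (j = sqrt(-1 - 4) = sqrt(-5) = I*sqrt(5) ≈ 2.2361*I)
A(L, W) = (W + I*sqrt(5))**2 (A(L, W) = (I*sqrt(5) + W)**2 = (W + I*sqrt(5))**2)
b = -27 (b = -3*9 = -27)
A(-6, (6 - 4) - 3)*(b + 1) = (((6 - 4) - 3) + I*sqrt(5))**2*(-27 + 1) = ((2 - 3) + I*sqrt(5))**2*(-26) = (-1 + I*sqrt(5))**2*(-26) = -26*(-1 + I*sqrt(5))**2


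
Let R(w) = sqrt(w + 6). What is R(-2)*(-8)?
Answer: -16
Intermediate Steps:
R(w) = sqrt(6 + w)
R(-2)*(-8) = sqrt(6 - 2)*(-8) = sqrt(4)*(-8) = 2*(-8) = -16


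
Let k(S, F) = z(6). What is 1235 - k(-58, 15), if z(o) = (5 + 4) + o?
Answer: 1220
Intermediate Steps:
z(o) = 9 + o
k(S, F) = 15 (k(S, F) = 9 + 6 = 15)
1235 - k(-58, 15) = 1235 - 1*15 = 1235 - 15 = 1220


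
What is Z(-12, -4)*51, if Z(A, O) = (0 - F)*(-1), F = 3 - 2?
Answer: 51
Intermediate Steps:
F = 1
Z(A, O) = 1 (Z(A, O) = (0 - 1*1)*(-1) = (0 - 1)*(-1) = -1*(-1) = 1)
Z(-12, -4)*51 = 1*51 = 51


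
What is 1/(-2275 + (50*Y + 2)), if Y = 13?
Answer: -1/1623 ≈ -0.00061614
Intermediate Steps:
1/(-2275 + (50*Y + 2)) = 1/(-2275 + (50*13 + 2)) = 1/(-2275 + (650 + 2)) = 1/(-2275 + 652) = 1/(-1623) = -1/1623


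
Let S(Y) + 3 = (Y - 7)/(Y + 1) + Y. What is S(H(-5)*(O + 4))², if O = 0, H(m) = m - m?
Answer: 100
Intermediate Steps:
H(m) = 0
S(Y) = -3 + Y + (-7 + Y)/(1 + Y) (S(Y) = -3 + ((Y - 7)/(Y + 1) + Y) = -3 + ((-7 + Y)/(1 + Y) + Y) = -3 + (Y + (-7 + Y)/(1 + Y)) = -3 + Y + (-7 + Y)/(1 + Y))
S(H(-5)*(O + 4))² = ((-10 + (0*(0 + 4))² - 0*(0 + 4))/(1 + 0*(0 + 4)))² = ((-10 + (0*4)² - 0*4)/(1 + 0*4))² = ((-10 + 0² - 1*0)/(1 + 0))² = ((-10 + 0 + 0)/1)² = (1*(-10))² = (-10)² = 100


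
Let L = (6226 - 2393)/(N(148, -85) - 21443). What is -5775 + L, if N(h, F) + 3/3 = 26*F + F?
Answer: -137096558/23739 ≈ -5775.2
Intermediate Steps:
N(h, F) = -1 + 27*F (N(h, F) = -1 + (26*F + F) = -1 + 27*F)
L = -3833/23739 (L = (6226 - 2393)/((-1 + 27*(-85)) - 21443) = 3833/((-1 - 2295) - 21443) = 3833/(-2296 - 21443) = 3833/(-23739) = 3833*(-1/23739) = -3833/23739 ≈ -0.16146)
-5775 + L = -5775 - 3833/23739 = -137096558/23739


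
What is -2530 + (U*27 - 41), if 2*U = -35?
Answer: -6087/2 ≈ -3043.5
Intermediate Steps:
U = -35/2 (U = (1/2)*(-35) = -35/2 ≈ -17.500)
-2530 + (U*27 - 41) = -2530 + (-35/2*27 - 41) = -2530 + (-945/2 - 41) = -2530 - 1027/2 = -6087/2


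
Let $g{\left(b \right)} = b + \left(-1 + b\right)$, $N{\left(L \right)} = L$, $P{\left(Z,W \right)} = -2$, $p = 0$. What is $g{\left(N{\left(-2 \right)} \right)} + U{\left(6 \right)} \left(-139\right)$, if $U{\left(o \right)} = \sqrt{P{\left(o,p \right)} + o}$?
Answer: $-283$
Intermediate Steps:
$U{\left(o \right)} = \sqrt{-2 + o}$
$g{\left(b \right)} = -1 + 2 b$
$g{\left(N{\left(-2 \right)} \right)} + U{\left(6 \right)} \left(-139\right) = \left(-1 + 2 \left(-2\right)\right) + \sqrt{-2 + 6} \left(-139\right) = \left(-1 - 4\right) + \sqrt{4} \left(-139\right) = -5 + 2 \left(-139\right) = -5 - 278 = -283$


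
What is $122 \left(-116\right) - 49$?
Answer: $-14201$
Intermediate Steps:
$122 \left(-116\right) - 49 = -14152 - 49 = -14201$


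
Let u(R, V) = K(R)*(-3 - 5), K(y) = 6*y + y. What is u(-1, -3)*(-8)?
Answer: -448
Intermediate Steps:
K(y) = 7*y
u(R, V) = -56*R (u(R, V) = (7*R)*(-3 - 5) = (7*R)*(-8) = -56*R)
u(-1, -3)*(-8) = -56*(-1)*(-8) = 56*(-8) = -448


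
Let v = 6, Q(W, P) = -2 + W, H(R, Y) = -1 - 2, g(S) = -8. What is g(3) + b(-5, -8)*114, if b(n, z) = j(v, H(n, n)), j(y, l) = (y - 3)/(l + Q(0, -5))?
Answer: -382/5 ≈ -76.400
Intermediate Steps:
H(R, Y) = -3
j(y, l) = (-3 + y)/(-2 + l) (j(y, l) = (y - 3)/(l + (-2 + 0)) = (-3 + y)/(l - 2) = (-3 + y)/(-2 + l))
b(n, z) = -3/5 (b(n, z) = (-3 + 6)/(-2 - 3) = 3/(-5) = -1/5*3 = -3/5)
g(3) + b(-5, -8)*114 = -8 - 3/5*114 = -8 - 342/5 = -382/5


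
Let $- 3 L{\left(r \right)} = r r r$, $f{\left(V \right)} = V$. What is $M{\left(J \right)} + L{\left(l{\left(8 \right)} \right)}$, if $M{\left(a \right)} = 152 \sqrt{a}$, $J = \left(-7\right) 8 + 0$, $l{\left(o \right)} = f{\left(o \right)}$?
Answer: $- \frac{512}{3} + 304 i \sqrt{14} \approx -170.67 + 1137.5 i$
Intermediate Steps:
$l{\left(o \right)} = o$
$L{\left(r \right)} = - \frac{r^{3}}{3}$ ($L{\left(r \right)} = - \frac{r r r}{3} = - \frac{r^{2} r}{3} = - \frac{r^{3}}{3}$)
$J = -56$ ($J = -56 + 0 = -56$)
$M{\left(J \right)} + L{\left(l{\left(8 \right)} \right)} = 152 \sqrt{-56} - \frac{8^{3}}{3} = 152 \cdot 2 i \sqrt{14} - \frac{512}{3} = 304 i \sqrt{14} - \frac{512}{3} = - \frac{512}{3} + 304 i \sqrt{14}$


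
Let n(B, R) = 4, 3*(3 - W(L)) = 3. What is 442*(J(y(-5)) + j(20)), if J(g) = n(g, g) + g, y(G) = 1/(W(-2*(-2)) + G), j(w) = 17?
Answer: 27404/3 ≈ 9134.7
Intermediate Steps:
W(L) = 2 (W(L) = 3 - ⅓*3 = 3 - 1 = 2)
y(G) = 1/(2 + G)
J(g) = 4 + g
442*(J(y(-5)) + j(20)) = 442*((4 + 1/(2 - 5)) + 17) = 442*((4 + 1/(-3)) + 17) = 442*((4 - ⅓) + 17) = 442*(11/3 + 17) = 442*(62/3) = 27404/3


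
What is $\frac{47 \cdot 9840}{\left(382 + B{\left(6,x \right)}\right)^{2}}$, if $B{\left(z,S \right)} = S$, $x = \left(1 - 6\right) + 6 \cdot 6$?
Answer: $\frac{462480}{170569} \approx 2.7114$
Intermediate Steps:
$x = 31$ ($x = \left(1 - 6\right) + 36 = -5 + 36 = 31$)
$\frac{47 \cdot 9840}{\left(382 + B{\left(6,x \right)}\right)^{2}} = \frac{47 \cdot 9840}{\left(382 + 31\right)^{2}} = \frac{462480}{413^{2}} = \frac{462480}{170569}$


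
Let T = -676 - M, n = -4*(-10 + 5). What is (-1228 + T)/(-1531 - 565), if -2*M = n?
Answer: 947/1048 ≈ 0.90363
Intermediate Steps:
n = 20 (n = -4*(-5) = 20)
M = -10 (M = -½*20 = -10)
T = -666 (T = -676 - 1*(-10) = -676 + 10 = -666)
(-1228 + T)/(-1531 - 565) = (-1228 - 666)/(-1531 - 565) = -1894/(-2096) = -1894*(-1/2096) = 947/1048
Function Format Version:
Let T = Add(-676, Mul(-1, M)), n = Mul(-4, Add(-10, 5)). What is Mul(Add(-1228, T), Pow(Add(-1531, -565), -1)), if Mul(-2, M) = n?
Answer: Rational(947, 1048) ≈ 0.90363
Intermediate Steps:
n = 20 (n = Mul(-4, -5) = 20)
M = -10 (M = Mul(Rational(-1, 2), 20) = -10)
T = -666 (T = Add(-676, Mul(-1, -10)) = Add(-676, 10) = -666)
Mul(Add(-1228, T), Pow(Add(-1531, -565), -1)) = Mul(Add(-1228, -666), Pow(Add(-1531, -565), -1)) = Mul(-1894, Pow(-2096, -1)) = Mul(-1894, Rational(-1, 2096)) = Rational(947, 1048)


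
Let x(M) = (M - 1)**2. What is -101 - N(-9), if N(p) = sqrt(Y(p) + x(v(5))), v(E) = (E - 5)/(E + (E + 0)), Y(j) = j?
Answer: -101 - 2*I*sqrt(2) ≈ -101.0 - 2.8284*I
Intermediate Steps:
v(E) = (-5 + E)/(2*E) (v(E) = (-5 + E)/(E + E) = (-5 + E)/((2*E)) = (-5 + E)*(1/(2*E)) = (-5 + E)/(2*E))
x(M) = (-1 + M)**2
N(p) = sqrt(1 + p) (N(p) = sqrt(p + (-1 + (1/2)*(-5 + 5)/5)**2) = sqrt(p + (-1 + (1/2)*(1/5)*0)**2) = sqrt(p + (-1 + 0)**2) = sqrt(p + (-1)**2) = sqrt(p + 1) = sqrt(1 + p))
-101 - N(-9) = -101 - sqrt(1 - 9) = -101 - sqrt(-8) = -101 - 2*I*sqrt(2)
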